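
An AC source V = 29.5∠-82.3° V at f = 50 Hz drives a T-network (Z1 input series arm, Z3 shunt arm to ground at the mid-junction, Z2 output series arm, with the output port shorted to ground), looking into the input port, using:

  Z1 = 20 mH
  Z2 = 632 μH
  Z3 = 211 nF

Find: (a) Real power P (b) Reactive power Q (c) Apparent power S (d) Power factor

Step 1 — Angular frequency: ω = 2π·f = 2π·50 = 314.2 rad/s.
Step 2 — Component impedances:
  Z1: Z = jωL = j·314.2·0.02 = 0 + j6.283 Ω
  Z2: Z = jωL = j·314.2·0.000632 = 0 + j0.1985 Ω
  Z3: Z = 1/(jωC) = -j/(ω·C) = 0 - j1.509e+04 Ω
Step 3 — With the output port shorted to ground, the output series arm Z2 runs from the junction to ground; the shunt arm Z3 also runs from the junction to ground. They appear in parallel: Z3 || Z2 = 0 + j0.1986 Ω.
Step 4 — Series with input arm Z1: Z_in = Z1 + (Z3 || Z2) = 0 + j6.482 Ω = 6.482∠90.0° Ω.
Step 5 — Source phasor: V = 29.5∠-82.3° V = 3.953 - j29.23 V.
Step 6 — Current: I = V / Z = -4.51 - j0.6098 A = 4.551∠-172.3° A.
Step 7 — Complex power: S = V·I* = 0 + j134.3 VA.
Step 8 — Real power: P = Re(S) = 0 W.
Step 9 — Reactive power: Q = Im(S) = 134.3 VAR.
Step 10 — Apparent power: |S| = 134.3 VA.
Step 11 — Power factor: PF = P/|S| = 0 (lagging).

(a) P = 0 W  (b) Q = 134.3 VAR  (c) S = 134.3 VA  (d) PF = 0 (lagging)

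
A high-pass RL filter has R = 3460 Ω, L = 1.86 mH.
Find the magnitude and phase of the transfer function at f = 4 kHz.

Step 1 — Angular frequency: ω = 2π·4000 = 2.513e+04 rad/s.
Step 2 — Transfer function: H(jω) = jωL/(R + jωL).
Step 3 — Numerator jωL = j·46.75; denominator R + jωL = 3460 + j46.75.
Step 4 — H = 0.0001825 + j0.01351.
Step 5 — Magnitude: |H| = 0.01351 (-37.4 dB); phase: φ = 89.2°.

|H| = 0.01351 (-37.4 dB), φ = 89.2°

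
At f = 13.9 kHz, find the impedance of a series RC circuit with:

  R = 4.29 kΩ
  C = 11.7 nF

Step 1 — Angular frequency: ω = 2π·f = 2π·1.39e+04 = 8.734e+04 rad/s.
Step 2 — Component impedances:
  R: Z = R = 4290 Ω
  C: Z = 1/(jωC) = -j/(ω·C) = 0 - j978.6 Ω
Step 3 — Series combination: Z_total = R + C = 4290 - j978.6 Ω = 4400∠-12.9° Ω.

Z = 4290 - j978.6 Ω = 4400∠-12.9° Ω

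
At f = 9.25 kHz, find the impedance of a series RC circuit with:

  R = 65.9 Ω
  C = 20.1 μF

Step 1 — Angular frequency: ω = 2π·f = 2π·9250 = 5.812e+04 rad/s.
Step 2 — Component impedances:
  R: Z = R = 65.9 Ω
  C: Z = 1/(jωC) = -j/(ω·C) = 0 - j0.856 Ω
Step 3 — Series combination: Z_total = R + C = 65.9 - j0.856 Ω = 65.91∠-0.7° Ω.

Z = 65.9 - j0.856 Ω = 65.91∠-0.7° Ω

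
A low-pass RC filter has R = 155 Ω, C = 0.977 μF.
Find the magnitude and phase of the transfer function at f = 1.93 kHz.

Step 1 — Angular frequency: ω = 2π·1930 = 1.213e+04 rad/s.
Step 2 — Transfer function: H(jω) = 1/(1 + jωRC).
Step 3 — Denominator: 1 + jωRC = 1 + j·1.213e+04·155·9.77e-07 = 1 + j1.836.
Step 4 — H = 0.2287 - j0.42.
Step 5 — Magnitude: |H| = 0.4782 (-6.4 dB); phase: φ = -61.4°.

|H| = 0.4782 (-6.4 dB), φ = -61.4°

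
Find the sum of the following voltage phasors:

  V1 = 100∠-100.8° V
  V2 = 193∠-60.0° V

Step 1 — Convert each phasor to rectangular form:
  V1 = 100·(cos(-100.8°) + j·sin(-100.8°)) = -18.74 - j98.23 V
  V2 = 193·(cos(-60.0°) + j·sin(-60.0°)) = 96.5 - j167.1 V
Step 2 — Sum components: V_total = 77.76 - j265.4 V.
Step 3 — Convert to polar: |V_total| = 276.5 V, ∠V_total = -73.7°.

V_total = 276.5∠-73.7° V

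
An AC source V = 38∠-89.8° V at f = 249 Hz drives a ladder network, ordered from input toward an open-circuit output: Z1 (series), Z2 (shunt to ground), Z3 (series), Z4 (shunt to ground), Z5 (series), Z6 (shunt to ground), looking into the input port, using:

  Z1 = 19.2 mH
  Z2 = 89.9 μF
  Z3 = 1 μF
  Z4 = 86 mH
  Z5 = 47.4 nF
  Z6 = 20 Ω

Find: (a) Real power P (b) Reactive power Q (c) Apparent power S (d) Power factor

Step 1 — Angular frequency: ω = 2π·f = 2π·249 = 1565 rad/s.
Step 2 — Component impedances:
  Z1: Z = jωL = j·1565·0.0192 = 0 + j30.04 Ω
  Z2: Z = 1/(jωC) = -j/(ω·C) = 0 - j7.11 Ω
  Z3: Z = 1/(jωC) = -j/(ω·C) = 0 - j639.2 Ω
  Z4: Z = jωL = j·1565·0.086 = 0 + j134.5 Ω
  Z5: Z = 1/(jωC) = -j/(ω·C) = 0 - j1.348e+04 Ω
  Z6: Z = R = 20 Ω
Step 3 — Ladder network (open output): work backward from the far end, alternating series and parallel combinations. Z_in = 3.942e-07 + j23.03 Ω = 23.03∠90.0° Ω.
Step 4 — Source phasor: V = 38∠-89.8° V = 0.1326 - j38 V.
Step 5 — Current: I = V / Z = -1.65 - j0.00576 A = 1.65∠-179.8° A.
Step 6 — Complex power: S = V·I* = 1.073e-06 + j62.71 VA.
Step 7 — Real power: P = Re(S) = 1.073e-06 W.
Step 8 — Reactive power: Q = Im(S) = 62.71 VAR.
Step 9 — Apparent power: |S| = 62.71 VA.
Step 10 — Power factor: PF = P/|S| = 1.712e-08 (lagging).

(a) P = 1.073e-06 W  (b) Q = 62.71 VAR  (c) S = 62.71 VA  (d) PF = 1.712e-08 (lagging)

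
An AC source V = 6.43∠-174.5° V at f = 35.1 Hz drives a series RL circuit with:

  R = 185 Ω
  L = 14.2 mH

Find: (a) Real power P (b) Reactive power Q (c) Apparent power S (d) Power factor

Step 1 — Angular frequency: ω = 2π·f = 2π·35.1 = 220.5 rad/s.
Step 2 — Component impedances:
  R: Z = R = 185 Ω
  L: Z = jωL = j·220.5·0.0142 = 0 + j3.132 Ω
Step 3 — Series combination: Z_total = R + L = 185 + j3.132 Ω = 185∠1.0° Ω.
Step 4 — Source phasor: V = 6.43∠-174.5° V = -6.4 - j0.6163 V.
Step 5 — Current: I = V / Z = -0.03464 - j0.002745 A = 0.03475∠-175.5° A.
Step 6 — Complex power: S = V·I* = 0.2234 + j0.003782 VA.
Step 7 — Real power: P = Re(S) = 0.2234 W.
Step 8 — Reactive power: Q = Im(S) = 0.003782 VAR.
Step 9 — Apparent power: |S| = 0.2235 VA.
Step 10 — Power factor: PF = P/|S| = 0.9999 (lagging).

(a) P = 0.2234 W  (b) Q = 0.003782 VAR  (c) S = 0.2235 VA  (d) PF = 0.9999 (lagging)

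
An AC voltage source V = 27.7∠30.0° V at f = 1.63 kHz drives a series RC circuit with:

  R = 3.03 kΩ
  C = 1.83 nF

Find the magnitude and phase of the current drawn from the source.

Step 1 — Angular frequency: ω = 2π·f = 2π·1630 = 1.024e+04 rad/s.
Step 2 — Component impedances:
  R: Z = R = 3030 Ω
  C: Z = 1/(jωC) = -j/(ω·C) = 0 - j5.336e+04 Ω
Step 3 — Series combination: Z_total = R + C = 3030 - j5.336e+04 Ω = 5.344e+04∠-86.7° Ω.
Step 4 — Source phasor: V = 27.7∠30.0° V = 23.99 + j13.85 V.
Step 5 — Ohm's law: I = V / Z_total = (23.99 + j13.85) / (3030 - j5.336e+04) = -0.0002333 + j0.0004629 A.
Step 6 — Convert to polar: |I| = 0.0005183 A, ∠I = 116.7°.

I = 0.0005183∠116.7° A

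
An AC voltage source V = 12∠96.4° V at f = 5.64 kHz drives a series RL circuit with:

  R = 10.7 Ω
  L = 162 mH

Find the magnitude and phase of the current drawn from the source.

Step 1 — Angular frequency: ω = 2π·f = 2π·5640 = 3.544e+04 rad/s.
Step 2 — Component impedances:
  R: Z = R = 10.7 Ω
  L: Z = jωL = j·3.544e+04·0.162 = 0 + j5741 Ω
Step 3 — Series combination: Z_total = R + L = 10.7 + j5741 Ω = 5741∠89.9° Ω.
Step 4 — Source phasor: V = 12∠96.4° V = -1.338 + j11.93 V.
Step 5 — Ohm's law: I = V / Z_total = (-1.338 + j11.93) / (10.7 + j5741) = 0.002077 + j0.0002369 A.
Step 6 — Convert to polar: |I| = 0.00209 A, ∠I = 6.5°.

I = 0.00209∠6.5° A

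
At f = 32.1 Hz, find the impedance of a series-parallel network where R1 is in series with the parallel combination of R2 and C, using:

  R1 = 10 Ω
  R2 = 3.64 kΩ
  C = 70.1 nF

Step 1 — Angular frequency: ω = 2π·f = 2π·32.1 = 201.7 rad/s.
Step 2 — Component impedances:
  R1: Z = R = 10 Ω
  R2: Z = R = 3640 Ω
  C: Z = 1/(jωC) = -j/(ω·C) = 0 - j7.073e+04 Ω
Step 3 — Parallel branch: R2 || C = 1/(1/R2 + 1/C) = 3630 - j186.8 Ω.
Step 4 — Series with R1: Z_total = R1 + (R2 || C) = 3640 - j186.8 Ω = 3645∠-2.9° Ω.

Z = 3640 - j186.8 Ω = 3645∠-2.9° Ω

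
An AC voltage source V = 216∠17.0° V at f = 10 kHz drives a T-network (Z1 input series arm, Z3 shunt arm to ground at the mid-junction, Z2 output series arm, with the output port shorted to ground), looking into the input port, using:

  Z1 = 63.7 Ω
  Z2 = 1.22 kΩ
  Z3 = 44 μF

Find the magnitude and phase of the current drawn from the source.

Step 1 — Angular frequency: ω = 2π·f = 2π·1e+04 = 6.283e+04 rad/s.
Step 2 — Component impedances:
  Z1: Z = R = 63.7 Ω
  Z2: Z = R = 1220 Ω
  Z3: Z = 1/(jωC) = -j/(ω·C) = 0 - j0.3617 Ω
Step 3 — With the output port shorted to ground, the output series arm Z2 runs from the junction to ground; the shunt arm Z3 also runs from the junction to ground. They appear in parallel: Z3 || Z2 = 0.0001072 - j0.3617 Ω.
Step 4 — Series with input arm Z1: Z_in = Z1 + (Z3 || Z2) = 63.7 - j0.3617 Ω = 63.7∠-0.3° Ω.
Step 5 — Source phasor: V = 216∠17.0° V = 206.6 + j63.15 V.
Step 6 — Ohm's law: I = V / Z_total = (206.6 + j63.15) / (63.7 - j0.3617) = 3.237 + j1.01 A.
Step 7 — Convert to polar: |I| = 3.391 A, ∠I = 17.3°.

I = 3.391∠17.3° A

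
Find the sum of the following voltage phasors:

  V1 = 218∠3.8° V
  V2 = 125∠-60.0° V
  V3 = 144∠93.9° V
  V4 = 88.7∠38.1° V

Step 1 — Convert each phasor to rectangular form:
  V1 = 218·(cos(3.8°) + j·sin(3.8°)) = 217.5 + j14.45 V
  V2 = 125·(cos(-60.0°) + j·sin(-60.0°)) = 62.5 - j108.3 V
  V3 = 144·(cos(93.9°) + j·sin(93.9°)) = -9.794 + j143.7 V
  V4 = 88.7·(cos(38.1°) + j·sin(38.1°)) = 69.8 + j54.73 V
Step 2 — Sum components: V_total = 340 + j104.6 V.
Step 3 — Convert to polar: |V_total| = 355.8 V, ∠V_total = 17.1°.

V_total = 355.8∠17.1° V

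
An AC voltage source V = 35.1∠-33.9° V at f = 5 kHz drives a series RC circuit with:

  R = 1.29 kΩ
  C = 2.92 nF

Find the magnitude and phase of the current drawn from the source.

Step 1 — Angular frequency: ω = 2π·f = 2π·5000 = 3.142e+04 rad/s.
Step 2 — Component impedances:
  R: Z = R = 1290 Ω
  C: Z = 1/(jωC) = -j/(ω·C) = 0 - j1.09e+04 Ω
Step 3 — Series combination: Z_total = R + C = 1290 - j1.09e+04 Ω = 1.098e+04∠-83.3° Ω.
Step 4 — Source phasor: V = 35.1∠-33.9° V = 29.13 - j19.58 V.
Step 5 — Ohm's law: I = V / Z_total = (29.13 - j19.58) / (1290 - j1.09e+04) = 0.002083 + j0.002426 A.
Step 6 — Convert to polar: |I| = 0.003198 A, ∠I = 49.4°.

I = 0.003198∠49.4° A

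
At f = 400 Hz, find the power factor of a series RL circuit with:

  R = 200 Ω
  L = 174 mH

Step 1 — Angular frequency: ω = 2π·f = 2π·400 = 2513 rad/s.
Step 2 — Component impedances:
  R: Z = R = 200 Ω
  L: Z = jωL = j·2513·0.174 = 0 + j437.3 Ω
Step 3 — Series combination: Z_total = R + L = 200 + j437.3 Ω = 480.9∠65.4° Ω.
Step 4 — Power factor: PF = cos(φ) = Re(Z)/|Z| = 200/480.9 = 0.4159.
Step 5 — Type: Im(Z) = 437.3 ⇒ lagging (phase φ = 65.4°).

PF = 0.4159 (lagging, φ = 65.4°)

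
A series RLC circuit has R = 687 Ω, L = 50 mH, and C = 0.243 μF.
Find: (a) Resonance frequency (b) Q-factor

Step 1 — Resonance condition Im(Z)=0 gives ω₀ = 1/√(LC).
Step 2 — ω₀ = 1/√(0.05·2.43e-07) = 9072 rad/s.
Step 3 — f₀ = ω₀/(2π) = 1444 Hz.
Step 4 — Series Q: Q = ω₀L/R = 9072·0.05/687 = 0.6603.

(a) f₀ = 1444 Hz  (b) Q = 0.6603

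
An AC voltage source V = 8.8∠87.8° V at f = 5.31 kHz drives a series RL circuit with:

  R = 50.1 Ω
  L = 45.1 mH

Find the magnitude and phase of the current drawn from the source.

Step 1 — Angular frequency: ω = 2π·f = 2π·5310 = 3.336e+04 rad/s.
Step 2 — Component impedances:
  R: Z = R = 50.1 Ω
  L: Z = jωL = j·3.336e+04·0.0451 = 0 + j1505 Ω
Step 3 — Series combination: Z_total = R + L = 50.1 + j1505 Ω = 1506∠88.1° Ω.
Step 4 — Source phasor: V = 8.8∠87.8° V = 0.3378 + j8.794 V.
Step 5 — Ohm's law: I = V / Z_total = (0.3378 + j8.794) / (50.1 + j1505) = 0.005845 - j2.989e-05 A.
Step 6 — Convert to polar: |I| = 0.005845 A, ∠I = -0.3°.

I = 0.005845∠-0.3° A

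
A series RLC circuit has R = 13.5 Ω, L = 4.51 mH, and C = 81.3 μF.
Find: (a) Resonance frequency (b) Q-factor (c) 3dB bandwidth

Step 1 — Resonance: ω₀ = 1/√(LC) = 1/√(0.00451·8.13e-05) = 1651 rad/s.
Step 2 — f₀ = ω₀/(2π) = 262.8 Hz.
Step 3 — Series Q: Q = ω₀L/R = 1651·0.00451/13.5 = 0.5517.
Step 4 — Bandwidth: Δω = ω₀/Q = 2993 rad/s; BW = Δω/(2π) = 476.4 Hz.

(a) f₀ = 262.8 Hz  (b) Q = 0.5517  (c) BW = 476.4 Hz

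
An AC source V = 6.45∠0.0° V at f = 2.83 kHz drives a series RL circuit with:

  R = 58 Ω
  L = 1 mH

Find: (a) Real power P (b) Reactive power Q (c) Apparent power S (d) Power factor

Step 1 — Angular frequency: ω = 2π·f = 2π·2830 = 1.778e+04 rad/s.
Step 2 — Component impedances:
  R: Z = R = 58 Ω
  L: Z = jωL = j·1.778e+04·0.001 = 0 + j17.78 Ω
Step 3 — Series combination: Z_total = R + L = 58 + j17.78 Ω = 60.66∠17.0° Ω.
Step 4 — Source phasor: V = 6.45∠0.0° V = 6.45 V.
Step 5 — Current: I = V / Z = 0.1017 - j0.03116 A = 0.1063∠-17.0° A.
Step 6 — Complex power: S = V·I* = 0.6557 + j0.201 VA.
Step 7 — Real power: P = Re(S) = 0.6557 W.
Step 8 — Reactive power: Q = Im(S) = 0.201 VAR.
Step 9 — Apparent power: |S| = 0.6858 VA.
Step 10 — Power factor: PF = P/|S| = 0.9561 (lagging).

(a) P = 0.6557 W  (b) Q = 0.201 VAR  (c) S = 0.6858 VA  (d) PF = 0.9561 (lagging)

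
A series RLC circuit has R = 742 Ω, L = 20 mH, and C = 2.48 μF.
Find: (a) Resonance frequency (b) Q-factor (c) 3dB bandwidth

Step 1 — Resonance: ω₀ = 1/√(LC) = 1/√(0.02·2.48e-06) = 4490 rad/s.
Step 2 — f₀ = ω₀/(2π) = 714.6 Hz.
Step 3 — Series Q: Q = ω₀L/R = 4490·0.02/742 = 0.121.
Step 4 — Bandwidth: Δω = ω₀/Q = 3.71e+04 rad/s; BW = Δω/(2π) = 5905 Hz.

(a) f₀ = 714.6 Hz  (b) Q = 0.121  (c) BW = 5905 Hz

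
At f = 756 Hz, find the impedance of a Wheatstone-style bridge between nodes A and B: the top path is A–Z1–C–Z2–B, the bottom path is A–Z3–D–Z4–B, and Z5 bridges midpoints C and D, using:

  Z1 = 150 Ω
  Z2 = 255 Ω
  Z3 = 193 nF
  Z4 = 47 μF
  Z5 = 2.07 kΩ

Step 1 — Angular frequency: ω = 2π·f = 2π·756 = 4750 rad/s.
Step 2 — Component impedances:
  Z1: Z = R = 150 Ω
  Z2: Z = R = 255 Ω
  Z3: Z = 1/(jωC) = -j/(ω·C) = 0 - j1091 Ω
  Z4: Z = 1/(jωC) = -j/(ω·C) = 0 - j4.479 Ω
  Z5: Z = R = 2070 Ω
Step 3 — Bridge requires nodal analysis (the Z5 bridge couples midpoints C and D, so the two paths cannot be reduced to a simple series/parallel combination). Setting node B to ground and injecting 1 A at node A, the 3-node admittance system at A, C, D solves to V_A = Z_AB = 337.3 - j116.3 Ω = 356.8∠-19.0° Ω.

Z = 337.3 - j116.3 Ω = 356.8∠-19.0° Ω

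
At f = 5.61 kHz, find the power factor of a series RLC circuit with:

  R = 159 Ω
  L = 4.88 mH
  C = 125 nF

Step 1 — Angular frequency: ω = 2π·f = 2π·5610 = 3.525e+04 rad/s.
Step 2 — Component impedances:
  R: Z = R = 159 Ω
  L: Z = jωL = j·3.525e+04·0.00488 = 0 + j172 Ω
  C: Z = 1/(jωC) = -j/(ω·C) = 0 - j227 Ω
Step 3 — Series combination: Z_total = R + L + C = 159 - j54.95 Ω = 168.2∠-19.1° Ω.
Step 4 — Power factor: PF = cos(φ) = Re(Z)/|Z| = 159/168.226 = 0.9452.
Step 5 — Type: Im(Z) = -54.95 ⇒ leading (phase φ = -19.1°).

PF = 0.9452 (leading, φ = -19.1°)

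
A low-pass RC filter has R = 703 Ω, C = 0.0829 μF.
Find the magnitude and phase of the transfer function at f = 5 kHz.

Step 1 — Angular frequency: ω = 2π·5000 = 3.142e+04 rad/s.
Step 2 — Transfer function: H(jω) = 1/(1 + jωRC).
Step 3 — Denominator: 1 + jωRC = 1 + j·3.142e+04·703·8.29e-08 = 1 + j1.831.
Step 4 — H = 0.2298 - j0.4207.
Step 5 — Magnitude: |H| = 0.4793 (-6.4 dB); phase: φ = -61.4°.

|H| = 0.4793 (-6.4 dB), φ = -61.4°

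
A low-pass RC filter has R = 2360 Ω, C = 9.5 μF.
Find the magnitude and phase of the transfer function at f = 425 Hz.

Step 1 — Angular frequency: ω = 2π·425 = 2670 rad/s.
Step 2 — Transfer function: H(jω) = 1/(1 + jωRC).
Step 3 — Denominator: 1 + jωRC = 1 + j·2670·2360·9.5e-06 = 1 + j59.87.
Step 4 — H = 0.0002789 - j0.0167.
Step 5 — Magnitude: |H| = 0.0167 (-35.5 dB); phase: φ = -89.0°.

|H| = 0.0167 (-35.5 dB), φ = -89.0°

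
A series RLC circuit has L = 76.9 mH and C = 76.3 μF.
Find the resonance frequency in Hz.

Step 1 — Resonance condition Im(Z)=0 gives ω₀ = 1/√(LC).
Step 2 — ω₀ = 1/√(0.0769·7.63e-05) = 412.8 rad/s.
Step 3 — f₀ = ω₀/(2π) = 65.7 Hz.

f₀ = 65.7 Hz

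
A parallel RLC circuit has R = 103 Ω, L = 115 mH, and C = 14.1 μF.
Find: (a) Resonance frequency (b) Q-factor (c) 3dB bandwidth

Step 1 — Resonance: ω₀ = 1/√(LC) = 1/√(0.115·1.41e-05) = 785.3 rad/s.
Step 2 — f₀ = ω₀/(2π) = 125 Hz.
Step 3 — Parallel Q: Q = R/(ω₀L) = 103/(785.3·0.115) = 1.141.
Step 4 — Bandwidth: Δω = ω₀/Q = 688.6 rad/s; BW = Δω/(2π) = 109.6 Hz.

(a) f₀ = 125 Hz  (b) Q = 1.141  (c) BW = 109.6 Hz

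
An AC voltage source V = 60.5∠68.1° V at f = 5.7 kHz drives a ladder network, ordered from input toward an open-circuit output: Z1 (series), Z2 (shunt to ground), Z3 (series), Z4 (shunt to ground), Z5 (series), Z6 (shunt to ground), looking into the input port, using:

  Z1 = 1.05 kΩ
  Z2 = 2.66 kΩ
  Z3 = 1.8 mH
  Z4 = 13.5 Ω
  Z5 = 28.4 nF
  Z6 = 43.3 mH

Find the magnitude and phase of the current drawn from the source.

Step 1 — Angular frequency: ω = 2π·f = 2π·5700 = 3.581e+04 rad/s.
Step 2 — Component impedances:
  Z1: Z = R = 1050 Ω
  Z2: Z = R = 2660 Ω
  Z3: Z = jωL = j·3.581e+04·0.0018 = 0 + j64.47 Ω
  Z4: Z = R = 13.5 Ω
  Z5: Z = 1/(jωC) = -j/(ω·C) = 0 - j983.2 Ω
  Z6: Z = jωL = j·3.581e+04·0.0433 = 0 + j1551 Ω
Step 3 — Ladder network (open output): work backward from the far end, alternating series and parallel combinations. Z_in = 1065 + j64.1 Ω = 1067∠3.4° Ω.
Step 4 — Source phasor: V = 60.5∠68.1° V = 22.57 + j56.13 V.
Step 5 — Ohm's law: I = V / Z_total = (22.57 + j56.13) / (1065 + j64.1) = 0.02427 + j0.05125 A.
Step 6 — Convert to polar: |I| = 0.05671 A, ∠I = 64.7°.

I = 0.05671∠64.7° A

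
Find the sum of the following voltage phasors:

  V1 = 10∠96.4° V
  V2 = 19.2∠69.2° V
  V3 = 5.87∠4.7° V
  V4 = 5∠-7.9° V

Step 1 — Convert each phasor to rectangular form:
  V1 = 10·(cos(96.4°) + j·sin(96.4°)) = -1.115 + j9.938 V
  V2 = 19.2·(cos(69.2°) + j·sin(69.2°)) = 6.818 + j17.95 V
  V3 = 5.87·(cos(4.7°) + j·sin(4.7°)) = 5.85 + j0.481 V
  V4 = 5·(cos(-7.9°) + j·sin(-7.9°)) = 4.953 - j0.6872 V
Step 2 — Sum components: V_total = 16.51 + j27.68 V.
Step 3 — Convert to polar: |V_total| = 32.23 V, ∠V_total = 59.2°.

V_total = 32.23∠59.2° V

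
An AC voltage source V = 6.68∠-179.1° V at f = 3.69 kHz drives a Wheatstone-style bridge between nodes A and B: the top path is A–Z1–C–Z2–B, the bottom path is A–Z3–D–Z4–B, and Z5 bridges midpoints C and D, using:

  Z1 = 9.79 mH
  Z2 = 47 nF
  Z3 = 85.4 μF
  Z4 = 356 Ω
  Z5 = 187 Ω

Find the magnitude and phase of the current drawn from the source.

Step 1 — Angular frequency: ω = 2π·f = 2π·3690 = 2.318e+04 rad/s.
Step 2 — Component impedances:
  Z1: Z = jωL = j·2.318e+04·0.00979 = 0 + j227 Ω
  Z2: Z = 1/(jωC) = -j/(ω·C) = 0 - j917.7 Ω
  Z3: Z = 1/(jωC) = -j/(ω·C) = 0 - j0.5051 Ω
  Z4: Z = R = 356 Ω
  Z5: Z = R = 187 Ω
Step 3 — Bridge requires nodal analysis (the Z5 bridge couples midpoints C and D, so the two paths cannot be reduced to a simple series/parallel combination). Setting node B to ground and injecting 1 A at node A, the 3-node admittance system at A, C, D solves to V_A = Z_AB = 290.2 - j116.5 Ω = 312.7∠-21.9° Ω.
Step 4 — Source phasor: V = 6.68∠-179.1° V = -6.679 - j0.1049 V.
Step 5 — Ohm's law: I = V / Z_total = (-6.679 - j0.1049) / (290.2 - j116.5) = -0.0197 - j0.00827 A.
Step 6 — Convert to polar: |I| = 0.02136 A, ∠I = -157.2°.

I = 0.02136∠-157.2° A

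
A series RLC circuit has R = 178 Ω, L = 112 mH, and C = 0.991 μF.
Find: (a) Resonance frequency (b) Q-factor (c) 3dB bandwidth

Step 1 — Resonance condition Im(Z)=0 gives ω₀ = 1/√(LC).
Step 2 — ω₀ = 1/√(0.112·9.91e-07) = 3002 rad/s.
Step 3 — f₀ = ω₀/(2π) = 477.7 Hz.
Step 4 — Series Q: Q = ω₀L/R = 3002·0.112/178 = 1.889.
Step 5 — 3dB bandwidth: Δω = ω₀/Q = 1589 rad/s; BW = Δω/(2π) = 252.9 Hz.

(a) f₀ = 477.7 Hz  (b) Q = 1.889  (c) BW = 252.9 Hz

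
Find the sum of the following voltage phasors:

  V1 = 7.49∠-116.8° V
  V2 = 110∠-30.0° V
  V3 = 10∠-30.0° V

Step 1 — Convert each phasor to rectangular form:
  V1 = 7.49·(cos(-116.8°) + j·sin(-116.8°)) = -3.377 - j6.685 V
  V2 = 110·(cos(-30.0°) + j·sin(-30.0°)) = 95.26 - j55 V
  V3 = 10·(cos(-30.0°) + j·sin(-30.0°)) = 8.66 - j5 V
Step 2 — Sum components: V_total = 100.5 - j66.69 V.
Step 3 — Convert to polar: |V_total| = 120.7 V, ∠V_total = -33.6°.

V_total = 120.7∠-33.6° V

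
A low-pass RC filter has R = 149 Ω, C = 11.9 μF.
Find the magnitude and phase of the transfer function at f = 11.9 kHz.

Step 1 — Angular frequency: ω = 2π·1.19e+04 = 7.477e+04 rad/s.
Step 2 — Transfer function: H(jω) = 1/(1 + jωRC).
Step 3 — Denominator: 1 + jωRC = 1 + j·7.477e+04·149·1.19e-05 = 1 + j132.6.
Step 4 — H = 5.689e-05 - j0.007542.
Step 5 — Magnitude: |H| = 0.007543 (-42.4 dB); phase: φ = -89.6°.

|H| = 0.007543 (-42.4 dB), φ = -89.6°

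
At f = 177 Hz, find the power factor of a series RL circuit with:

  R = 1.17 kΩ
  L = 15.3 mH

Step 1 — Angular frequency: ω = 2π·f = 2π·177 = 1112 rad/s.
Step 2 — Component impedances:
  R: Z = R = 1170 Ω
  L: Z = jωL = j·1112·0.0153 = 0 + j17.02 Ω
Step 3 — Series combination: Z_total = R + L = 1170 + j17.02 Ω = 1170∠0.8° Ω.
Step 4 — Power factor: PF = cos(φ) = Re(Z)/|Z| = 1170/1170.1 = 0.9999.
Step 5 — Type: Im(Z) = 17.02 ⇒ lagging (phase φ = 0.8°).

PF = 0.9999 (lagging, φ = 0.8°)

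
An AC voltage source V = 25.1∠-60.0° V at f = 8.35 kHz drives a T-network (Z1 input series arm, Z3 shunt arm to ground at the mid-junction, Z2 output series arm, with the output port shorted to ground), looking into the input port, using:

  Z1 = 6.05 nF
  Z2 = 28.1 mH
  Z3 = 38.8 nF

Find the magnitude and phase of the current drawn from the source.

Step 1 — Angular frequency: ω = 2π·f = 2π·8350 = 5.246e+04 rad/s.
Step 2 — Component impedances:
  Z1: Z = 1/(jωC) = -j/(ω·C) = 0 - j3150 Ω
  Z2: Z = jωL = j·5.246e+04·0.0281 = 0 + j1474 Ω
  Z3: Z = 1/(jωC) = -j/(ω·C) = 0 - j491.2 Ω
Step 3 — With the output port shorted to ground, the output series arm Z2 runs from the junction to ground; the shunt arm Z3 also runs from the junction to ground. They appear in parallel: Z3 || Z2 = 0 - j736.7 Ω.
Step 4 — Series with input arm Z1: Z_in = Z1 + (Z3 || Z2) = 0 - j3887 Ω = 3887∠-90.0° Ω.
Step 5 — Source phasor: V = 25.1∠-60.0° V = 12.55 - j21.74 V.
Step 6 — Ohm's law: I = V / Z_total = (12.55 - j21.74) / (0 - j3887) = 0.005592 + j0.003229 A.
Step 7 — Convert to polar: |I| = 0.006457 A, ∠I = 30.0°.

I = 0.006457∠30.0° A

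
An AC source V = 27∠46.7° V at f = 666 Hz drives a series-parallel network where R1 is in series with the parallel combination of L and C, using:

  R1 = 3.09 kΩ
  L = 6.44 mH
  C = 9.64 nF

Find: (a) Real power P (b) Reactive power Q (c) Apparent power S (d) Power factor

Step 1 — Angular frequency: ω = 2π·f = 2π·666 = 4185 rad/s.
Step 2 — Component impedances:
  R1: Z = R = 3090 Ω
  L: Z = jωL = j·4185·0.00644 = 0 + j26.95 Ω
  C: Z = 1/(jωC) = -j/(ω·C) = 0 - j2.479e+04 Ω
Step 3 — Parallel branch: L || C = 1/(1/L + 1/C) = 0 + j26.98 Ω.
Step 4 — Series with R1: Z_total = R1 + (L || C) = 3090 + j26.98 Ω = 3090∠0.5° Ω.
Step 5 — Source phasor: V = 27∠46.7° V = 18.52 + j19.65 V.
Step 6 — Current: I = V / Z = 0.006048 + j0.006306 A = 0.008738∠46.2° A.
Step 7 — Complex power: S = V·I* = 0.2359 + j0.00206 VA.
Step 8 — Real power: P = Re(S) = 0.2359 W.
Step 9 — Reactive power: Q = Im(S) = 0.00206 VAR.
Step 10 — Apparent power: |S| = 0.2359 VA.
Step 11 — Power factor: PF = P/|S| = 1 (lagging).

(a) P = 0.2359 W  (b) Q = 0.00206 VAR  (c) S = 0.2359 VA  (d) PF = 1 (lagging)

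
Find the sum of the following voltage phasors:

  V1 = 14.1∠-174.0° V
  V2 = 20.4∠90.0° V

Step 1 — Convert each phasor to rectangular form:
  V1 = 14.1·(cos(-174.0°) + j·sin(-174.0°)) = -14.02 - j1.474 V
  V2 = 20.4·(cos(90.0°) + j·sin(90.0°)) = 0 + j20.4 V
Step 2 — Sum components: V_total = -14.02 + j18.93 V.
Step 3 — Convert to polar: |V_total| = 23.55 V, ∠V_total = 126.5°.

V_total = 23.55∠126.5° V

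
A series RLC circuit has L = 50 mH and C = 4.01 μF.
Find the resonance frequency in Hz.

Step 1 — Resonance condition Im(Z)=0 gives ω₀ = 1/√(LC).
Step 2 — ω₀ = 1/√(0.05·4.01e-06) = 2233 rad/s.
Step 3 — f₀ = ω₀/(2π) = 355.4 Hz.

f₀ = 355.4 Hz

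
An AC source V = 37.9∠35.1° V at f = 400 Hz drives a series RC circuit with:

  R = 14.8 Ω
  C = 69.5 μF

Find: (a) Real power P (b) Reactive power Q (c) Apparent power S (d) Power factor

Step 1 — Angular frequency: ω = 2π·f = 2π·400 = 2513 rad/s.
Step 2 — Component impedances:
  R: Z = R = 14.8 Ω
  C: Z = 1/(jωC) = -j/(ω·C) = 0 - j5.725 Ω
Step 3 — Series combination: Z_total = R + C = 14.8 - j5.725 Ω = 15.87∠-21.1° Ω.
Step 4 — Source phasor: V = 37.9∠35.1° V = 31.01 + j21.79 V.
Step 5 — Current: I = V / Z = 1.327 + j1.986 A = 2.388∠56.2° A.
Step 6 — Complex power: S = V·I* = 84.42 - j32.66 VA.
Step 7 — Real power: P = Re(S) = 84.42 W.
Step 8 — Reactive power: Q = Im(S) = -32.66 VAR.
Step 9 — Apparent power: |S| = 90.52 VA.
Step 10 — Power factor: PF = P/|S| = 0.9327 (leading).

(a) P = 84.42 W  (b) Q = -32.66 VAR  (c) S = 90.52 VA  (d) PF = 0.9327 (leading)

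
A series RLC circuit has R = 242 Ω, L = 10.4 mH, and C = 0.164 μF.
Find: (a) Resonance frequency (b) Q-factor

Step 1 — Resonance condition Im(Z)=0 gives ω₀ = 1/√(LC).
Step 2 — ω₀ = 1/√(0.0104·1.64e-07) = 2.421e+04 rad/s.
Step 3 — f₀ = ω₀/(2π) = 3854 Hz.
Step 4 — Series Q: Q = ω₀L/R = 2.421e+04·0.0104/242 = 1.041.

(a) f₀ = 3854 Hz  (b) Q = 1.041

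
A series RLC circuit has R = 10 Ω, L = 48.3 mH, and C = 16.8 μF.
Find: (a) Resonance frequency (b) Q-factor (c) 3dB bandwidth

Step 1 — Resonance condition Im(Z)=0 gives ω₀ = 1/√(LC).
Step 2 — ω₀ = 1/√(0.0483·1.68e-05) = 1110 rad/s.
Step 3 — f₀ = ω₀/(2π) = 176.7 Hz.
Step 4 — Series Q: Q = ω₀L/R = 1110·0.0483/10 = 5.362.
Step 5 — 3dB bandwidth: Δω = ω₀/Q = 207 rad/s; BW = Δω/(2π) = 32.95 Hz.

(a) f₀ = 176.7 Hz  (b) Q = 5.362  (c) BW = 32.95 Hz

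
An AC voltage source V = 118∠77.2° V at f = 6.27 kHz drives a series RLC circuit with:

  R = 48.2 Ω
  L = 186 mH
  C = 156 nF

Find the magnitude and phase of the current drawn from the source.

Step 1 — Angular frequency: ω = 2π·f = 2π·6270 = 3.94e+04 rad/s.
Step 2 — Component impedances:
  R: Z = R = 48.2 Ω
  L: Z = jωL = j·3.94e+04·0.186 = 0 + j7328 Ω
  C: Z = 1/(jωC) = -j/(ω·C) = 0 - j162.7 Ω
Step 3 — Series combination: Z_total = R + L + C = 48.2 + j7165 Ω = 7165∠89.6° Ω.
Step 4 — Source phasor: V = 118∠77.2° V = 26.14 + j115.1 V.
Step 5 — Ohm's law: I = V / Z_total = (26.14 + j115.1) / (48.2 + j7165) = 0.01608 - j0.003541 A.
Step 6 — Convert to polar: |I| = 0.01647 A, ∠I = -12.4°.

I = 0.01647∠-12.4° A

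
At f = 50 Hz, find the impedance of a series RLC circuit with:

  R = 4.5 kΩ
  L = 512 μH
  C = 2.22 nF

Step 1 — Angular frequency: ω = 2π·f = 2π·50 = 314.2 rad/s.
Step 2 — Component impedances:
  R: Z = R = 4500 Ω
  L: Z = jωL = j·314.2·0.000512 = 0 + j0.1608 Ω
  C: Z = 1/(jωC) = -j/(ω·C) = 0 - j1.434e+06 Ω
Step 3 — Series combination: Z_total = R + L + C = 4500 - j1.434e+06 Ω = 1.434e+06∠-89.8° Ω.

Z = 4500 - j1.434e+06 Ω = 1.434e+06∠-89.8° Ω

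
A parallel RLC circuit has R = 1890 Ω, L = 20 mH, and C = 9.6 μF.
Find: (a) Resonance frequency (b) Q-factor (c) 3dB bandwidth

Step 1 — Resonance: ω₀ = 1/√(LC) = 1/√(0.02·9.6e-06) = 2282 rad/s.
Step 2 — f₀ = ω₀/(2π) = 363.2 Hz.
Step 3 — Parallel Q: Q = R/(ω₀L) = 1890/(2282·0.02) = 41.41.
Step 4 — Bandwidth: Δω = ω₀/Q = 55.11 rad/s; BW = Δω/(2π) = 8.772 Hz.

(a) f₀ = 363.2 Hz  (b) Q = 41.41  (c) BW = 8.772 Hz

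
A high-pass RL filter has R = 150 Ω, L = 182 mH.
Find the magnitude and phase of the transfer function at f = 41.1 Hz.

Step 1 — Angular frequency: ω = 2π·41.1 = 258.2 rad/s.
Step 2 — Transfer function: H(jω) = jωL/(R + jωL).
Step 3 — Numerator jωL = j·47; denominator R + jωL = 150 + j47.
Step 4 — H = 0.0894 + j0.2853.
Step 5 — Magnitude: |H| = 0.299 (-10.5 dB); phase: φ = 72.6°.

|H| = 0.299 (-10.5 dB), φ = 72.6°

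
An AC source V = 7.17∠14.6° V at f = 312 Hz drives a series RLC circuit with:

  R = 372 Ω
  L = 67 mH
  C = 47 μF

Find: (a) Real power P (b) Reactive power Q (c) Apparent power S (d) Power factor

Step 1 — Angular frequency: ω = 2π·f = 2π·312 = 1960 rad/s.
Step 2 — Component impedances:
  R: Z = R = 372 Ω
  L: Z = jωL = j·1960·0.067 = 0 + j131.3 Ω
  C: Z = 1/(jωC) = -j/(ω·C) = 0 - j10.85 Ω
Step 3 — Series combination: Z_total = R + L + C = 372 + j120.5 Ω = 391∠17.9° Ω.
Step 4 — Source phasor: V = 7.17∠14.6° V = 6.938 + j1.807 V.
Step 5 — Current: I = V / Z = 0.01831 - j0.001071 A = 0.01834∠-3.3° A.
Step 6 — Complex power: S = V·I* = 0.1251 + j0.04051 VA.
Step 7 — Real power: P = Re(S) = 0.1251 W.
Step 8 — Reactive power: Q = Im(S) = 0.04051 VAR.
Step 9 — Apparent power: |S| = 0.1315 VA.
Step 10 — Power factor: PF = P/|S| = 0.9513 (lagging).

(a) P = 0.1251 W  (b) Q = 0.04051 VAR  (c) S = 0.1315 VA  (d) PF = 0.9513 (lagging)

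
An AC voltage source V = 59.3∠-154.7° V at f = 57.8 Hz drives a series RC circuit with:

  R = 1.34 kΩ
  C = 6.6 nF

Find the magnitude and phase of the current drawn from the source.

Step 1 — Angular frequency: ω = 2π·f = 2π·57.8 = 363.2 rad/s.
Step 2 — Component impedances:
  R: Z = R = 1340 Ω
  C: Z = 1/(jωC) = -j/(ω·C) = 0 - j4.172e+05 Ω
Step 3 — Series combination: Z_total = R + C = 1340 - j4.172e+05 Ω = 4.172e+05∠-89.8° Ω.
Step 4 — Source phasor: V = 59.3∠-154.7° V = -53.61 - j25.34 V.
Step 5 — Ohm's law: I = V / Z_total = (-53.61 - j25.34) / (1340 - j4.172e+05) = 6.033e-05 - j0.0001287 A.
Step 6 — Convert to polar: |I| = 0.0001421 A, ∠I = -64.9°.

I = 0.0001421∠-64.9° A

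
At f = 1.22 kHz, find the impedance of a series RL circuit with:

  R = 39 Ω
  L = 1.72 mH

Step 1 — Angular frequency: ω = 2π·f = 2π·1220 = 7665 rad/s.
Step 2 — Component impedances:
  R: Z = R = 39 Ω
  L: Z = jωL = j·7665·0.00172 = 0 + j13.18 Ω
Step 3 — Series combination: Z_total = R + L = 39 + j13.18 Ω = 41.17∠18.7° Ω.

Z = 39 + j13.18 Ω = 41.17∠18.7° Ω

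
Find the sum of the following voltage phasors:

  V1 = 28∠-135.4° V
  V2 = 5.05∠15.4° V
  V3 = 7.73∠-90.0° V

Step 1 — Convert each phasor to rectangular form:
  V1 = 28·(cos(-135.4°) + j·sin(-135.4°)) = -19.94 - j19.66 V
  V2 = 5.05·(cos(15.4°) + j·sin(15.4°)) = 4.869 + j1.341 V
  V3 = 7.73·(cos(-90.0°) + j·sin(-90.0°)) = 0 - j7.73 V
Step 2 — Sum components: V_total = -15.07 - j26.05 V.
Step 3 — Convert to polar: |V_total| = 30.09 V, ∠V_total = -120.0°.

V_total = 30.09∠-120.0° V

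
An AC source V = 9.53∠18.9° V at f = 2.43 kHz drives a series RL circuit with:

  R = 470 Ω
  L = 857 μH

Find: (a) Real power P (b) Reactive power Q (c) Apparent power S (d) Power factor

Step 1 — Angular frequency: ω = 2π·f = 2π·2430 = 1.527e+04 rad/s.
Step 2 — Component impedances:
  R: Z = R = 470 Ω
  L: Z = jωL = j·1.527e+04·0.000857 = 0 + j13.08 Ω
Step 3 — Series combination: Z_total = R + L = 470 + j13.08 Ω = 470.2∠1.6° Ω.
Step 4 — Source phasor: V = 9.53∠18.9° V = 9.016 + j3.087 V.
Step 5 — Current: I = V / Z = 0.01935 + j0.006029 A = 0.02027∠17.3° A.
Step 6 — Complex power: S = V·I* = 0.1931 + j0.005376 VA.
Step 7 — Real power: P = Re(S) = 0.1931 W.
Step 8 — Reactive power: Q = Im(S) = 0.005376 VAR.
Step 9 — Apparent power: |S| = 0.1932 VA.
Step 10 — Power factor: PF = P/|S| = 0.9996 (lagging).

(a) P = 0.1931 W  (b) Q = 0.005376 VAR  (c) S = 0.1932 VA  (d) PF = 0.9996 (lagging)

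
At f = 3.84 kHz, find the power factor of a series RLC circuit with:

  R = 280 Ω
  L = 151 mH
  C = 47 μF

Step 1 — Angular frequency: ω = 2π·f = 2π·3840 = 2.413e+04 rad/s.
Step 2 — Component impedances:
  R: Z = R = 280 Ω
  L: Z = jωL = j·2.413e+04·0.151 = 0 + j3643 Ω
  C: Z = 1/(jωC) = -j/(ω·C) = 0 - j0.8818 Ω
Step 3 — Series combination: Z_total = R + L + C = 280 + j3642 Ω = 3653∠85.6° Ω.
Step 4 — Power factor: PF = cos(φ) = Re(Z)/|Z| = 280/3653 = 0.07665.
Step 5 — Type: Im(Z) = 3642 ⇒ lagging (phase φ = 85.6°).

PF = 0.07665 (lagging, φ = 85.6°)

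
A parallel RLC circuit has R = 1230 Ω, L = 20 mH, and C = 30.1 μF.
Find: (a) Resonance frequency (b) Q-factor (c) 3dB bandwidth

Step 1 — Resonance: ω₀ = 1/√(LC) = 1/√(0.02·3.01e-05) = 1289 rad/s.
Step 2 — f₀ = ω₀/(2π) = 205.1 Hz.
Step 3 — Parallel Q: Q = R/(ω₀L) = 1230/(1289·0.02) = 47.72.
Step 4 — Bandwidth: Δω = ω₀/Q = 27.01 rad/s; BW = Δω/(2π) = 4.299 Hz.

(a) f₀ = 205.1 Hz  (b) Q = 47.72  (c) BW = 4.299 Hz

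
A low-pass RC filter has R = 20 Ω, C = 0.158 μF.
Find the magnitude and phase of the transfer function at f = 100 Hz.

Step 1 — Angular frequency: ω = 2π·100 = 628.3 rad/s.
Step 2 — Transfer function: H(jω) = 1/(1 + jωRC).
Step 3 — Denominator: 1 + jωRC = 1 + j·628.3·20·1.58e-07 = 1 + j0.001985.
Step 4 — H = 1 - j0.001985.
Step 5 — Magnitude: |H| = 1 (-0.0 dB); phase: φ = -0.1°.

|H| = 1 (-0.0 dB), φ = -0.1°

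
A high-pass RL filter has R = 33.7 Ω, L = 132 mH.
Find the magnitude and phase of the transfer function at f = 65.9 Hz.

Step 1 — Angular frequency: ω = 2π·65.9 = 414.1 rad/s.
Step 2 — Transfer function: H(jω) = jωL/(R + jωL).
Step 3 — Numerator jωL = j·54.66; denominator R + jωL = 33.7 + j54.66.
Step 4 — H = 0.7245 + j0.4467.
Step 5 — Magnitude: |H| = 0.8512 (-1.4 dB); phase: φ = 31.7°.

|H| = 0.8512 (-1.4 dB), φ = 31.7°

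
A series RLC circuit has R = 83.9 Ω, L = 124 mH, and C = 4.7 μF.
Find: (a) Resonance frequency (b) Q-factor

Step 1 — Resonance condition Im(Z)=0 gives ω₀ = 1/√(LC).
Step 2 — ω₀ = 1/√(0.124·4.7e-06) = 1310 rad/s.
Step 3 — f₀ = ω₀/(2π) = 208.5 Hz.
Step 4 — Series Q: Q = ω₀L/R = 1310·0.124/83.9 = 1.936.

(a) f₀ = 208.5 Hz  (b) Q = 1.936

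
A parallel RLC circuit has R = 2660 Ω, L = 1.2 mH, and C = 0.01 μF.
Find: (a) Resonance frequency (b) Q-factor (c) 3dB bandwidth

Step 1 — Resonance: ω₀ = 1/√(LC) = 1/√(0.0012·1e-08) = 2.887e+05 rad/s.
Step 2 — f₀ = ω₀/(2π) = 4.594e+04 Hz.
Step 3 — Parallel Q: Q = R/(ω₀L) = 2660/(2.887e+05·0.0012) = 7.679.
Step 4 — Bandwidth: Δω = ω₀/Q = 3.759e+04 rad/s; BW = Δω/(2π) = 5983 Hz.

(a) f₀ = 4.594e+04 Hz  (b) Q = 7.679  (c) BW = 5983 Hz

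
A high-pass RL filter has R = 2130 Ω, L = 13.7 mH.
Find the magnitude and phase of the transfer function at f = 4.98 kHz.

Step 1 — Angular frequency: ω = 2π·4980 = 3.129e+04 rad/s.
Step 2 — Transfer function: H(jω) = jωL/(R + jωL).
Step 3 — Numerator jωL = j·428.7; denominator R + jωL = 2130 + j428.7.
Step 4 — H = 0.03893 + j0.1934.
Step 5 — Magnitude: |H| = 0.1973 (-14.1 dB); phase: φ = 78.6°.

|H| = 0.1973 (-14.1 dB), φ = 78.6°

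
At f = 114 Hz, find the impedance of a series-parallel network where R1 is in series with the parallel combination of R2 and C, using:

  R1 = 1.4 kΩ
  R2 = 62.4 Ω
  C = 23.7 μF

Step 1 — Angular frequency: ω = 2π·f = 2π·114 = 716.3 rad/s.
Step 2 — Component impedances:
  R1: Z = R = 1400 Ω
  R2: Z = R = 62.4 Ω
  C: Z = 1/(jωC) = -j/(ω·C) = 0 - j58.91 Ω
Step 3 — Parallel branch: R2 || C = 1/(1/R2 + 1/C) = 29.4 - j31.15 Ω.
Step 4 — Series with R1: Z_total = R1 + (R2 || C) = 1429 - j31.15 Ω = 1430∠-1.2° Ω.

Z = 1429 - j31.15 Ω = 1430∠-1.2° Ω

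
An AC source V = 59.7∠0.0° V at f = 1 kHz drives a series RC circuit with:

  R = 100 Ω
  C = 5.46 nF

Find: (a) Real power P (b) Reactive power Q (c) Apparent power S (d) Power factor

Step 1 — Angular frequency: ω = 2π·f = 2π·1000 = 6283 rad/s.
Step 2 — Component impedances:
  R: Z = R = 100 Ω
  C: Z = 1/(jωC) = -j/(ω·C) = 0 - j2.915e+04 Ω
Step 3 — Series combination: Z_total = R + C = 100 - j2.915e+04 Ω = 2.915e+04∠-89.8° Ω.
Step 4 — Source phasor: V = 59.7∠0.0° V = 59.7 V.
Step 5 — Current: I = V / Z = 7.026e-06 + j0.002048 A = 0.002048∠89.8° A.
Step 6 — Complex power: S = V·I* = 0.0004195 - j0.1223 VA.
Step 7 — Real power: P = Re(S) = 0.0004195 W.
Step 8 — Reactive power: Q = Im(S) = -0.1223 VAR.
Step 9 — Apparent power: |S| = 0.1223 VA.
Step 10 — Power factor: PF = P/|S| = 0.003431 (leading).

(a) P = 0.0004195 W  (b) Q = -0.1223 VAR  (c) S = 0.1223 VA  (d) PF = 0.003431 (leading)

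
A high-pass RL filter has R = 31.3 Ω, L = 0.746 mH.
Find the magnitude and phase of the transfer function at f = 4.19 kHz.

Step 1 — Angular frequency: ω = 2π·4190 = 2.633e+04 rad/s.
Step 2 — Transfer function: H(jω) = jωL/(R + jωL).
Step 3 — Numerator jωL = j·19.64; denominator R + jωL = 31.3 + j19.64.
Step 4 — H = 0.2825 + j0.4502.
Step 5 — Magnitude: |H| = 0.5315 (-5.5 dB); phase: φ = 57.9°.

|H| = 0.5315 (-5.5 dB), φ = 57.9°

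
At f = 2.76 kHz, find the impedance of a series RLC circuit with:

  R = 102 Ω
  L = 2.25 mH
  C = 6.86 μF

Step 1 — Angular frequency: ω = 2π·f = 2π·2760 = 1.734e+04 rad/s.
Step 2 — Component impedances:
  R: Z = R = 102 Ω
  L: Z = jωL = j·1.734e+04·0.00225 = 0 + j39.02 Ω
  C: Z = 1/(jωC) = -j/(ω·C) = 0 - j8.406 Ω
Step 3 — Series combination: Z_total = R + L + C = 102 + j30.61 Ω = 106.5∠16.7° Ω.

Z = 102 + j30.61 Ω = 106.5∠16.7° Ω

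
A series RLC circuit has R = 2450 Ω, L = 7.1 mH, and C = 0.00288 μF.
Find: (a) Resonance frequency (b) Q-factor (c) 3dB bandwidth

Step 1 — Resonance: ω₀ = 1/√(LC) = 1/√(0.0071·2.88e-09) = 2.211e+05 rad/s.
Step 2 — f₀ = ω₀/(2π) = 3.52e+04 Hz.
Step 3 — Series Q: Q = ω₀L/R = 2.211e+05·0.0071/2450 = 0.6409.
Step 4 — Bandwidth: Δω = ω₀/Q = 3.451e+05 rad/s; BW = Δω/(2π) = 5.492e+04 Hz.

(a) f₀ = 3.52e+04 Hz  (b) Q = 0.6409  (c) BW = 5.492e+04 Hz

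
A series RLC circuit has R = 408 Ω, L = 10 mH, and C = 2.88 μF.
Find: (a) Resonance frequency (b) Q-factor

Step 1 — Resonance condition Im(Z)=0 gives ω₀ = 1/√(LC).
Step 2 — ω₀ = 1/√(0.01·2.88e-06) = 5893 rad/s.
Step 3 — f₀ = ω₀/(2π) = 937.8 Hz.
Step 4 — Series Q: Q = ω₀L/R = 5893·0.01/408 = 0.1444.

(a) f₀ = 937.8 Hz  (b) Q = 0.1444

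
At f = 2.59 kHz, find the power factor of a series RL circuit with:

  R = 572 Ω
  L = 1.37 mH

Step 1 — Angular frequency: ω = 2π·f = 2π·2590 = 1.627e+04 rad/s.
Step 2 — Component impedances:
  R: Z = R = 572 Ω
  L: Z = jωL = j·1.627e+04·0.00137 = 0 + j22.29 Ω
Step 3 — Series combination: Z_total = R + L = 572 + j22.29 Ω = 572.4∠2.2° Ω.
Step 4 — Power factor: PF = cos(φ) = Re(Z)/|Z| = 572/572.43 = 0.9992.
Step 5 — Type: Im(Z) = 22.29 ⇒ lagging (phase φ = 2.2°).

PF = 0.9992 (lagging, φ = 2.2°)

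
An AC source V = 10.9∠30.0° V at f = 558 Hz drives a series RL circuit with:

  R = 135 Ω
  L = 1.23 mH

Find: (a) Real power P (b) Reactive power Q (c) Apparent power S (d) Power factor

Step 1 — Angular frequency: ω = 2π·f = 2π·558 = 3506 rad/s.
Step 2 — Component impedances:
  R: Z = R = 135 Ω
  L: Z = jωL = j·3506·0.00123 = 0 + j4.312 Ω
Step 3 — Series combination: Z_total = R + L = 135 + j4.312 Ω = 135.1∠1.8° Ω.
Step 4 — Source phasor: V = 10.9∠30.0° V = 9.44 + j5.45 V.
Step 5 — Current: I = V / Z = 0.07114 + j0.0381 A = 0.0807∠28.2° A.
Step 6 — Complex power: S = V·I* = 0.8792 + j0.02808 VA.
Step 7 — Real power: P = Re(S) = 0.8792 W.
Step 8 — Reactive power: Q = Im(S) = 0.02808 VAR.
Step 9 — Apparent power: |S| = 0.8796 VA.
Step 10 — Power factor: PF = P/|S| = 0.9995 (lagging).

(a) P = 0.8792 W  (b) Q = 0.02808 VAR  (c) S = 0.8796 VA  (d) PF = 0.9995 (lagging)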